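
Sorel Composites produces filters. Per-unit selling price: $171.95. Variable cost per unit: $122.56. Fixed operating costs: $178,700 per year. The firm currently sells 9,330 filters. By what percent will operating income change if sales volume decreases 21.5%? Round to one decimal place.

At 9,330 units, contribution = 9,330 × $49.39 = $460,808.70.
Operating income = contribution − fixed costs = $460,808.70 − $178,700 = $282,108.70.
DOL = contribution ÷ EBIT = $460,808.70 ÷ $282,108.70 = 1.6334.
So EBIT moves 1.6334 × (-21.5%) = -35.1%.

-35.1%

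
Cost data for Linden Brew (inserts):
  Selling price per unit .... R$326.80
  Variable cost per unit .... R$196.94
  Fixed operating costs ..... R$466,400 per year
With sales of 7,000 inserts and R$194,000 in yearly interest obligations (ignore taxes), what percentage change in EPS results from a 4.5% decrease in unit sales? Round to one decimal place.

-16.5%

Total contribution margin = 7,000 × R$129.86 = R$909,020.00.
Operating income = contribution − fixed costs = R$909,020.00 − R$466,400 = R$442,620.00.
Interest = R$194,000.00, so EBIT − I = R$248,620.00.
DCL = total CM / (EBIT − I) = R$909,020.00 / R$248,620.00 = 3.6563.
EPS therefore changes by 3.6563 × (-4.5%) = -16.5%.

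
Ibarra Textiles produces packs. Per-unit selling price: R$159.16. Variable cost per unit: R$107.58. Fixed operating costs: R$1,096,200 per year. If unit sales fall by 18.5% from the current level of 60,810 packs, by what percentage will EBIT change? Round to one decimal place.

-28.4%

Total contribution margin = 60,810 × R$51.58 = R$3,136,579.80.
Operating income = contribution − fixed costs = R$3,136,579.80 − R$1,096,200 = R$2,040,379.80.
So DOL = total CM / EBIT = R$3,136,579.80 / R$2,040,379.80 = 1.5373.
So EBIT moves 1.5373 × (-18.5%) = -28.4%.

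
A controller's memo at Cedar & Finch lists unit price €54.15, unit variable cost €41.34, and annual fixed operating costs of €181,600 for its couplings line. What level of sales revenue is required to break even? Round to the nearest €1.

€767,653

Contribution margin per unit = €54.15 − €41.34 = €12.81, a CM ratio of €12.81 ÷ €54.15 = 0.2366.
Break-even revenue = fixed costs × price ÷ CM = €181,600 × €54.15 ÷ €12.81 = €767,653.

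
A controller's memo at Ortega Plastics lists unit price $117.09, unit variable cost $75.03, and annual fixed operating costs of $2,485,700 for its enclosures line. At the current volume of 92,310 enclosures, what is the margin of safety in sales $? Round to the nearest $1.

$3,888,687

Unit CM = price − variable cost = $117.09 − $75.03 = $42.06. Break-even units = $2,485,700 ÷ $42.06 = 59,098.91; break-even revenue = 59,098.91 × $117.09 = $6,919,890.94.
Current sales = 92,310 × $117.09 = $10,808,577.90.
Margin of safety = $10,808,577.90 − $6,919,890.94 = $3,888,687.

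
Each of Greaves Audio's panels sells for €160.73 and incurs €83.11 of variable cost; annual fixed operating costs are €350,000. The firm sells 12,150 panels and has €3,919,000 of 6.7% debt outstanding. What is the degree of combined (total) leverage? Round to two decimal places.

2.85

At 12,150 units, contribution = 12,150 × €77.62 = €943,083.00.
Subtracting fixed costs: EBIT = €943,083.00 − €350,000 = €593,083.00. Interest = €262,573.00, so EBIT − I = €330,510.00.
DCL = contribution ÷ (EBIT − I) = €943,083.00 ÷ €330,510.00 = 2.8534.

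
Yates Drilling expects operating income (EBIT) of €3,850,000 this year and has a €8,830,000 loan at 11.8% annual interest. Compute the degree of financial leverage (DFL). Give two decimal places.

Annual interest charges come to €1,041,940.00.
DFL = EBIT ÷ (EBIT − I) = €3,850,000 ÷ (€3,850,000 − €1,041,940.00) = €3,850,000 ÷ €2,808,060.00 = 1.3711.

1.37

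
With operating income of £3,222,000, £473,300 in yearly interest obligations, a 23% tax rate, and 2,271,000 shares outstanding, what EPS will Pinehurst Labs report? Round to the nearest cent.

£0.93

Interest = £473,300.00, so EBT = £3,222,000 − £473,300.00 = £2,748,700.00.
After tax at 23%: net income = £2,748,700.00 × 0.77 = £2,116,499.00.
Per share: £2,116,499.00 / 2,271,000 shares = £0.93.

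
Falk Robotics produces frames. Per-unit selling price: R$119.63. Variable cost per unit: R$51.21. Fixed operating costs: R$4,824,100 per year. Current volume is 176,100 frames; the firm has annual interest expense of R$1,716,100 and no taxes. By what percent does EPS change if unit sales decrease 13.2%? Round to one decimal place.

-28.9%

Total contribution margin = 176,100 × R$68.42 = R$12,048,762.00.
Subtracting fixed costs: EBIT = R$12,048,762.00 − R$4,824,100 = R$7,224,662.00.
After interest of R$1,716,100.00, pre-tax earnings = R$5,508,562.00.
DCL = total CM / (EBIT − I) = R$12,048,762.00 / R$5,508,562.00 = 2.1873.
EPS therefore changes by 2.1873 × (-13.2%) = -28.9%.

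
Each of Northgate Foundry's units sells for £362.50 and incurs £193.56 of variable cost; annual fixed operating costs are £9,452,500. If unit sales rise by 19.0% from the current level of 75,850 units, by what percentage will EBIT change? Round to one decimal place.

+72.4%

Contribution at this volume is 75,850 × £168.94 = £12,814,099.00.
Operating income = contribution − fixed costs = £12,814,099.00 − £9,452,500 = £3,361,599.00.
Degree of operating leverage = £12,814,099.00 / £3,361,599.00 = 3.8119.
%ΔEBIT = DOL × %ΔSales = 3.8119 × +19.0% = +72.4%.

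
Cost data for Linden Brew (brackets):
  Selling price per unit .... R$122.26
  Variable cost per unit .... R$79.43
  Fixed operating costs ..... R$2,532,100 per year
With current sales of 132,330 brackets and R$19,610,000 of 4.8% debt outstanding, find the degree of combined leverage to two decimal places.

2.58

Total contribution margin = 132,330 × R$42.83 = R$5,667,693.90.
Operating income = contribution − fixed costs = R$5,667,693.90 − R$2,532,100 = R$3,135,593.90. Interest = R$941,280.00.
DOL = R$5,667,693.90 ÷ R$3,135,593.90 = 1.8075; DFL = R$3,135,593.90 ÷ R$2,194,313.90 = 1.4290.
DCL = DOL × DFL = 1.8075 × 1.4290 = 2.5829.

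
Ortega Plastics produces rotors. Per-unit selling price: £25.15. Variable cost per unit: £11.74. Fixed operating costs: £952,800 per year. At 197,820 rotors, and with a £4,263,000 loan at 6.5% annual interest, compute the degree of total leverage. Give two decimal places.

Total contribution margin = 197,820 × £13.41 = £2,652,766.20.
Operating income = contribution − fixed costs = £2,652,766.20 − £952,800 = £1,699,966.20. Interest = £277,095.00, so EBIT − I = £1,422,871.20.
Degree of total leverage = total CM / (EBIT − interest) = £2,652,766.20 / £1,422,871.20 = 1.8644.

1.86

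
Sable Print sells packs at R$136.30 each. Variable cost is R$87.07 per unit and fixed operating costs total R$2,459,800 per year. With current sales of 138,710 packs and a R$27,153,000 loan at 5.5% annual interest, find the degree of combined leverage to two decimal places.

2.37

Contribution at this volume is 138,710 × R$49.23 = R$6,828,693.30.
Operating income = contribution − fixed costs = R$6,828,693.30 − R$2,459,800 = R$4,368,893.30. Interest = R$1,493,415.00.
DOL = R$6,828,693.30 ÷ R$4,368,893.30 = 1.5630; DFL = R$4,368,893.30 ÷ R$2,875,478.30 = 1.5194.
Combined leverage = 1.5630 × 1.5194 = 2.3748.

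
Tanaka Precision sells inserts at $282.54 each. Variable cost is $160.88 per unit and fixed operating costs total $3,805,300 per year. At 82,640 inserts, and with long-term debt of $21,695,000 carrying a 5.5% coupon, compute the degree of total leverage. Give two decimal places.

Total contribution margin = 82,640 × $121.66 = $10,053,982.40.
Subtracting fixed costs: EBIT = $10,053,982.40 − $3,805,300 = $6,248,682.40. Interest = $1,193,225.00.
DOL = $10,053,982.40 ÷ $6,248,682.40 = 1.6090; DFL = $6,248,682.40 ÷ $5,055,457.40 = 1.2360.
Combined leverage = 1.6090 × 1.2360 = 1.9887.

1.99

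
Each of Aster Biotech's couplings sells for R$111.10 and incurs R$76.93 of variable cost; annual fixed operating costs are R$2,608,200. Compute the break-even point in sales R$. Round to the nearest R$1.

R$8,480,276

Contribution margin per unit = R$111.10 − R$76.93 = R$34.17, a CM ratio of R$34.17 ÷ R$111.10 = 0.3076.
Break-even sales = FC ÷ CM ratio = R$2,608,200 × R$111.10 / R$34.17 = R$8,480,276.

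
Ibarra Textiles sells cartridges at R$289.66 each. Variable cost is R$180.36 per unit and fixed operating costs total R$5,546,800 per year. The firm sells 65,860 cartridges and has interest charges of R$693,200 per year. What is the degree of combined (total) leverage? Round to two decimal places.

7.51

Contribution at this volume is 65,860 × R$109.30 = R$7,198,498.00.
Operating income = contribution − fixed costs = R$7,198,498.00 − R$5,546,800 = R$1,651,698.00. Interest = R$693,200.00.
DOL = R$7,198,498.00 ÷ R$1,651,698.00 = 4.3582; DFL = R$1,651,698.00 ÷ R$958,498.00 = 1.7232.
Combined leverage = 4.3582 × 1.7232 = 7.5101.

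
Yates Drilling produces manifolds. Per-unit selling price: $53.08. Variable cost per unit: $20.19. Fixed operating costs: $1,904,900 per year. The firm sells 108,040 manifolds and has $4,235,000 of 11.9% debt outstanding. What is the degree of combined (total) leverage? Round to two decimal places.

Contribution at this volume is 108,040 × $32.89 = $3,553,435.60.
Subtracting fixed costs: EBIT = $3,553,435.60 − $1,904,900 = $1,648,535.60. Interest = $503,965.00.
DOL = $3,553,435.60 ÷ $1,648,535.60 = 2.1555; DFL = $1,648,535.60 ÷ $1,144,570.60 = 1.4403.
Combined leverage = 2.1555 × 1.4403 = 3.1046.

3.10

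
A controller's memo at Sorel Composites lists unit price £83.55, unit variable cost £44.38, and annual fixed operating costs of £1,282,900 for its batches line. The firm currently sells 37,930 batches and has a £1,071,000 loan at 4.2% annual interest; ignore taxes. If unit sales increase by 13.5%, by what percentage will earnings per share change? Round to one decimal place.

+127.1%

Contribution at this volume is 37,930 × £39.17 = £1,485,718.10.
Operating income = contribution − fixed costs = £1,485,718.10 − £1,282,900 = £202,818.10.
After interest of £44,982.00, pre-tax earnings = £157,836.10.
Degree of combined leverage = contribution ÷ (EBIT − I) = £1,485,718.10 ÷ £157,836.10 = 9.4130.
%ΔEPS = DCL × %ΔSales = 9.4130 × +13.5% = +127.1%.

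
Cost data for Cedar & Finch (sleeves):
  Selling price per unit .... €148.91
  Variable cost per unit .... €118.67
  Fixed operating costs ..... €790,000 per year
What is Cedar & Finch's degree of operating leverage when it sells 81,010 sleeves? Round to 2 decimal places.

Total contribution margin = 81,010 × €30.24 = €2,449,742.40.
Subtracting fixed costs: EBIT = €2,449,742.40 − €790,000 = €1,659,742.40.
DOL = contribution ÷ EBIT = €2,449,742.40 ÷ €1,659,742.40 = 1.4760.

1.48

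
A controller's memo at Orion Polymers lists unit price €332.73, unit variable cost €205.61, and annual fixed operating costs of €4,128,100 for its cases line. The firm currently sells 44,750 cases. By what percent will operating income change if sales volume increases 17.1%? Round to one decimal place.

At 44,750 units, contribution = 44,750 × €127.12 = €5,688,620.00.
Subtracting fixed costs: EBIT = €5,688,620.00 − €4,128,100 = €1,560,520.00.
Degree of operating leverage = €5,688,620.00 / €1,560,520.00 = 3.6453.
Operating income changes by 3.6453 × +17.1% = +62.3%.

+62.3%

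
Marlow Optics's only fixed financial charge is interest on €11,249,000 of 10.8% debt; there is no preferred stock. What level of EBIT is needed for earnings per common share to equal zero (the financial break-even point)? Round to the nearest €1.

Annual interest = 10.8% × €11,249,000 = €1,214,892.00.
Without preferred stock the financial break-even is simply EBIT = interest = €1,214,892.00.

€1,214,892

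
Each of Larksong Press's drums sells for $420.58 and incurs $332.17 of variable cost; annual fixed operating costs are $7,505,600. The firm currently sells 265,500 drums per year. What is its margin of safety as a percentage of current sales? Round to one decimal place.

68.0%

Each unit contributes $420.58 − $332.17 = $88.41. Break-even units = $7,505,600 ÷ $88.41 = 84,895.37; break-even revenue = 84,895.37 × $420.58 = $35,705,296.32.
Actual sales revenue = 265,500 × $420.58 = $111,663,990.00.
Margin of safety = ($111,663,990.00 − $35,705,296.32) ÷ $111,663,990.00 = 68.0%.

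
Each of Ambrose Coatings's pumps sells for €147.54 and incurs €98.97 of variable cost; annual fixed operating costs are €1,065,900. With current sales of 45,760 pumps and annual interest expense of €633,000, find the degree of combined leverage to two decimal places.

4.24

Total contribution margin = 45,760 × €48.57 = €2,222,563.20.
Operating income = contribution − fixed costs = €2,222,563.20 − €1,065,900 = €1,156,663.20. Interest = €633,000.00, so EBIT − I = €523,663.20.
DCL = contribution ÷ (EBIT − I) = €2,222,563.20 ÷ €523,663.20 = 4.2443.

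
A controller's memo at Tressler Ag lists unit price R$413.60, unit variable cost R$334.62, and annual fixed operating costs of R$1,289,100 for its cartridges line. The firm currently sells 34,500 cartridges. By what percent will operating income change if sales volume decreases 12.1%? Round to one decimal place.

Contribution at this volume is 34,500 × R$78.98 = R$2,724,810.00.
EBIT = R$2,724,810.00 − R$1,289,100 = R$1,435,710.00.
Degree of operating leverage = R$2,724,810.00 / R$1,435,710.00 = 1.8979.
%ΔEBIT = DOL × %ΔSales = 1.8979 × -12.1% = -23.0%.

-23.0%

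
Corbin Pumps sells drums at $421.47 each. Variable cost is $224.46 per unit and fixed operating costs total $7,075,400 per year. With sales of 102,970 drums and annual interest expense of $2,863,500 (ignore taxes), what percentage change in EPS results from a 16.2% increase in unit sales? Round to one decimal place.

Total contribution margin = 102,970 × $197.01 = $20,286,119.70.
EBIT = $20,286,119.70 − $7,075,400 = $13,210,719.70.
After interest of $2,863,500.00, pre-tax earnings = $10,347,219.70.
Degree of combined leverage = contribution ÷ (EBIT − I) = $20,286,119.70 ÷ $10,347,219.70 = 1.9605.
%ΔEPS = DCL × %ΔSales = 1.9605 × +16.2% = +31.8%.

+31.8%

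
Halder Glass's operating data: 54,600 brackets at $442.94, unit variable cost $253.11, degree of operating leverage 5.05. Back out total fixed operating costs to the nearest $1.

At 54,600 units, contribution = 54,600 × $189.83 = $10,364,718.00.
Since DOL = CM ÷ EBIT, EBIT = $10,364,718.00 ÷ 5.05 = $2,052,419.41.
Fixed costs = CM − EBIT = $10,364,718.00 − $2,052,419.41 = $8,312,299.

$8,312,299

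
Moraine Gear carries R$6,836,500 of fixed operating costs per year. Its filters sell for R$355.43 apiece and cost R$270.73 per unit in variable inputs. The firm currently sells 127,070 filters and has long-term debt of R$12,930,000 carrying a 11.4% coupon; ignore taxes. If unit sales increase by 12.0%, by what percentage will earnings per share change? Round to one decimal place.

+52.7%

At 127,070 units, contribution = 127,070 × R$84.70 = R$10,762,829.00.
Subtracting fixed costs: EBIT = R$10,762,829.00 − R$6,836,500 = R$3,926,329.00.
After interest of R$1,474,020.00, pre-tax earnings = R$2,452,309.00.
DCL = total CM / (EBIT − I) = R$10,762,829.00 / R$2,452,309.00 = 4.3889.
%ΔEPS = DCL × %ΔSales = 4.3889 × +12.0% = +52.7%.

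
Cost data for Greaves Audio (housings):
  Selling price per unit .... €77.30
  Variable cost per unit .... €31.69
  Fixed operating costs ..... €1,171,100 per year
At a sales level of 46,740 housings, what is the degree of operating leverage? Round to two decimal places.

At 46,740 units, contribution = 46,740 × €45.61 = €2,131,811.40.
Subtracting fixed costs: EBIT = €2,131,811.40 − €1,171,100 = €960,711.40.
DOL = contribution ÷ EBIT = €2,131,811.40 ÷ €960,711.40 = 2.2190.

2.22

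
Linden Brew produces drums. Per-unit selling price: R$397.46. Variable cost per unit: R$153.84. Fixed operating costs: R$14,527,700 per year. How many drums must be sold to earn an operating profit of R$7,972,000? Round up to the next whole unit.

Contribution margin per unit = R$397.46 − R$153.84 = R$243.62.
Required volume = (fixed costs + target profit) ÷ CM = (R$14,527,700 + R$7,972,000) ÷ R$243.62 = 92,355.72, so 92,356 drums.

92,356 drums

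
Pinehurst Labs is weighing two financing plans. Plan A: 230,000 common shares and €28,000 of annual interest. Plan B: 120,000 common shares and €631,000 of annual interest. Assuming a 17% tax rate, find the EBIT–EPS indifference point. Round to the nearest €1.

€1,288,818

At indifference, (EBIT − 28,000)(1 − t)/230,000 = (EBIT − 631,000)(1 − t)/120,000.
Cancelling (1 − t) and cross-multiplying: 120,000·(EBIT − 28,000) = 230,000·(EBIT − 631,000).
EBIT × (230,000 − 120,000) = 631,000 × 230,000 − 28,000 × 120,000 = 141,770,000,000, so EBIT = 141,770,000,000 ÷ 110,000 = 1,288,818.18.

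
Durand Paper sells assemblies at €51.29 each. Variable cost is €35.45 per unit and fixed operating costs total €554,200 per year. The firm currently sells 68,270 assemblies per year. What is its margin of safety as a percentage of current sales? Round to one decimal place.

Contribution margin per unit = €51.29 − €35.45 = €15.84. Break-even units = €554,200 ÷ €15.84 = 34,987.37; break-even revenue = 34,987.37 × €51.29 = €1,794,502.40.
Current sales = 68,270 × €51.29 = €3,501,568.30.
Margin of safety = (€3,501,568.30 − €1,794,502.40) ÷ €3,501,568.30 = 48.8%.

48.8%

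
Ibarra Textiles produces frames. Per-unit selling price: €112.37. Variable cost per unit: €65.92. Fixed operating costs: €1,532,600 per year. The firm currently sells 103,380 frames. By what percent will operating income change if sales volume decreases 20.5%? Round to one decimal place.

-30.1%

At 103,380 units, contribution = 103,380 × €46.45 = €4,802,001.00.
Operating income = contribution − fixed costs = €4,802,001.00 − €1,532,600 = €3,269,401.00.
Degree of operating leverage = €4,802,001.00 / €3,269,401.00 = 1.4688.
%ΔEBIT = DOL × %ΔSales = 1.4688 × -20.5% = -30.1%.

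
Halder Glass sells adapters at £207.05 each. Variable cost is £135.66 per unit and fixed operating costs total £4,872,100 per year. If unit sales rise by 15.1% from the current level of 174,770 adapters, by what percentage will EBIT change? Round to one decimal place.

At 174,770 units, contribution = 174,770 × £71.39 = £12,476,830.30.
Operating income = contribution − fixed costs = £12,476,830.30 − £4,872,100 = £7,604,730.30.
So DOL = total CM / EBIT = £12,476,830.30 / £7,604,730.30 = 1.6407.
Operating income changes by 1.6407 × +15.1% = +24.8%.

+24.8%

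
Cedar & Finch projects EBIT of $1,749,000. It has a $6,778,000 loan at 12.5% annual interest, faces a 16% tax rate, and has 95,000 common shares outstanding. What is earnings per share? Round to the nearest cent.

$7.97

Interest = $847,250.00, so EBT = $1,749,000 − $847,250.00 = $901,750.00.
Net income = $901,750.00 × (1 − 0.16) = $757,470.00.
Per share: $757,470.00 / 95,000 shares = $7.97.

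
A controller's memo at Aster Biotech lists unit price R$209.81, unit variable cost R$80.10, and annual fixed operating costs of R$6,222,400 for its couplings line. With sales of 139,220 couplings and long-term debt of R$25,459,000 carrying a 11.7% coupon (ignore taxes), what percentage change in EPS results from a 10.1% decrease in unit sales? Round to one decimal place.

Contribution at this volume is 139,220 × R$129.71 = R$18,058,226.20.
Operating income = contribution − fixed costs = R$18,058,226.20 − R$6,222,400 = R$11,835,826.20.
After interest of R$2,978,703.00, pre-tax earnings = R$8,857,123.20.
DCL = total CM / (EBIT − I) = R$18,058,226.20 / R$8,857,123.20 = 2.0388.
%ΔEPS = DCL × %ΔSales = 2.0388 × -10.1% = -20.6%.

-20.6%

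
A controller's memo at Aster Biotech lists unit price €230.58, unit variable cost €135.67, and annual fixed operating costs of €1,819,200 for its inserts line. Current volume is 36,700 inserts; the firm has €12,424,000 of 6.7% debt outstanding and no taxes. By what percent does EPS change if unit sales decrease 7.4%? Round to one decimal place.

Total contribution margin = 36,700 × €94.91 = €3,483,197.00.
Subtracting fixed costs: EBIT = €3,483,197.00 − €1,819,200 = €1,663,997.00.
Interest = €832,408.00, so EBIT − I = €831,589.00.
DCL = total CM / (EBIT − I) = €3,483,197.00 / €831,589.00 = 4.1886.
%ΔEPS = DCL × %ΔSales = 4.1886 × -7.4% = -31.0%.

-31.0%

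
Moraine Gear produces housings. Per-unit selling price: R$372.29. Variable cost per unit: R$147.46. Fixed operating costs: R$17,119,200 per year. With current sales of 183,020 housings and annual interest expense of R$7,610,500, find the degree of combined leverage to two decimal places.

Contribution at this volume is 183,020 × R$224.83 = R$41,148,386.60.
Subtracting fixed costs: EBIT = R$41,148,386.60 − R$17,119,200 = R$24,029,186.60. Interest = R$7,610,500.00.
DOL = R$41,148,386.60 ÷ R$24,029,186.60 = 1.7124; DFL = R$24,029,186.60 ÷ R$16,418,686.60 = 1.4635.
DCL = DOL × DFL = 1.7124 × 1.4635 = 2.5061.

2.51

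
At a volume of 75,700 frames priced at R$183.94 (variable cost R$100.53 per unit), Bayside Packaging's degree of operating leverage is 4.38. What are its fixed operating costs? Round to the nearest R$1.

At 75,700 units, contribution = 75,700 × R$83.41 = R$6,314,137.00.
DOL = contribution / EBIT, so EBIT = R$6,314,137.00 / 4.38 = R$1,441,583.79.
And FC = contribution − EBIT = R$6,314,137.00 − R$1,441,583.79 = R$4,872,553.

R$4,872,553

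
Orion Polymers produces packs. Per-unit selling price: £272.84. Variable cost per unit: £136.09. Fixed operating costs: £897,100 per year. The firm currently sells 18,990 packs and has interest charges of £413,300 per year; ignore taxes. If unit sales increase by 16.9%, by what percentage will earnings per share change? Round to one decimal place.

+34.1%

At 18,990 units, contribution = 18,990 × £136.75 = £2,596,882.50.
Operating income = contribution − fixed costs = £2,596,882.50 − £897,100 = £1,699,782.50.
After interest of £413,300.00, pre-tax earnings = £1,286,482.50.
Degree of combined leverage = contribution ÷ (EBIT − I) = £2,596,882.50 ÷ £1,286,482.50 = 2.0186.
%ΔEPS = DCL × %ΔSales = 2.0186 × +16.9% = +34.1%.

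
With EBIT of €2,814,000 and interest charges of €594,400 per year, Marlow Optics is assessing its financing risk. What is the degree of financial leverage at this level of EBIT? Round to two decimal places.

1.27

Interest = €594,400.00.
DFL = EBIT ÷ (EBIT − I) = €2,814,000 ÷ (€2,814,000 − €594,400.00) = €2,814,000 ÷ €2,219,600.00 = 1.2678.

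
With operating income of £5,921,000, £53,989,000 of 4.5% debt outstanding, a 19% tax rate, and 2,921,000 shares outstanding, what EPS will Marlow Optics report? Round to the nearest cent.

£0.97

Pre-tax income = £5,921,000 − £2,429,505.00 = £3,491,495.00.
After tax at 19%: net income = £3,491,495.00 × 0.81 = £2,828,110.95.
Per share: £2,828,110.95 / 2,921,000 shares = £0.97.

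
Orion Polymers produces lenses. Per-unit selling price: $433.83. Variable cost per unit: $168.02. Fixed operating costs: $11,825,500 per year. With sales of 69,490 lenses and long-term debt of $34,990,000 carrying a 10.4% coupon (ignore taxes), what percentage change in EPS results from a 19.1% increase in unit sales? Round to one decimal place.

Total contribution margin = 69,490 × $265.81 = $18,471,136.90.
Subtracting fixed costs: EBIT = $18,471,136.90 − $11,825,500 = $6,645,636.90.
Interest = $3,638,960.00, so EBIT − I = $3,006,676.90.
DCL = total CM / (EBIT − I) = $18,471,136.90 / $3,006,676.90 = 6.1434.
EPS therefore changes by 6.1434 × (+19.1%) = +117.3%.

+117.3%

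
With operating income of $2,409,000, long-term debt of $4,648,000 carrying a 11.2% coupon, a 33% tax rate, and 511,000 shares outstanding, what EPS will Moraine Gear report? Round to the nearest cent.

Interest = $520,576.00, so EBT = $2,409,000 − $520,576.00 = $1,888,424.00.
After tax at 33%: net income = $1,888,424.00 × 0.67 = $1,265,244.08.
EPS = $1,265,244.08 ÷ 511,000 = $2.48.

$2.48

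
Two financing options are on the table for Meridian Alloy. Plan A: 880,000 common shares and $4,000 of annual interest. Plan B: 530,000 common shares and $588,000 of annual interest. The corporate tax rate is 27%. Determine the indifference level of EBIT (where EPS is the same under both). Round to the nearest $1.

$1,472,343

Set EPS_A = EPS_B: (EBIT − $4,000)(1 − 0.27) ÷ 880,000 = (EBIT − $588,000)(1 − 0.27) ÷ 530,000.
Cancelling (1 − t) and cross-multiplying: 530,000·(EBIT − 4,000) = 880,000·(EBIT − 588,000).
Solving, EBIT = (588,000·880,000 − 4,000·530,000) / (880,000 − 530,000) = 515,320,000,000 / 350,000 = 1,472,342.86.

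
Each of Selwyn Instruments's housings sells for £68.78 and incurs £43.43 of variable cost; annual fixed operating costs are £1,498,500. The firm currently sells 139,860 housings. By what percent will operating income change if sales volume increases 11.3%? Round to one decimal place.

Total contribution margin = 139,860 × £25.35 = £3,545,451.00.
Operating income = contribution − fixed costs = £3,545,451.00 − £1,498,500 = £2,046,951.00.
So DOL = total CM / EBIT = £3,545,451.00 / £2,046,951.00 = 1.7321.
So EBIT moves 1.7321 × (+11.3%) = +19.6%.

+19.6%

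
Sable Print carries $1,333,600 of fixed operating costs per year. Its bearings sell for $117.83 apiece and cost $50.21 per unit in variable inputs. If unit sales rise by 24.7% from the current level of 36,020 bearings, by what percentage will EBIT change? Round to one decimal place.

+54.6%

Contribution at this volume is 36,020 × $67.62 = $2,435,672.40.
EBIT = $2,435,672.40 − $1,333,600 = $1,102,072.40.
So DOL = total CM / EBIT = $2,435,672.40 / $1,102,072.40 = 2.2101.
Operating income changes by 2.2101 × +24.7% = +54.6%.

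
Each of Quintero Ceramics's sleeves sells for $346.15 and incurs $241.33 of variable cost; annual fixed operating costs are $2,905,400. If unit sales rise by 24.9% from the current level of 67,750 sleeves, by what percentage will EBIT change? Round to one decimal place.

Contribution at this volume is 67,750 × $104.82 = $7,101,555.00.
EBIT = $7,101,555.00 − $2,905,400 = $4,196,155.00.
DOL = contribution ÷ EBIT = $7,101,555.00 ÷ $4,196,155.00 = 1.6924.
So EBIT moves 1.6924 × (+24.9%) = +42.1%.

+42.1%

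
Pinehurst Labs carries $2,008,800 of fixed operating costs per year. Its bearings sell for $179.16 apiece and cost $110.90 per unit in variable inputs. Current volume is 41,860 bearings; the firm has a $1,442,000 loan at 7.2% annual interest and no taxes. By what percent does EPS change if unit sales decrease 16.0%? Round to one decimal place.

-61.4%

Contribution at this volume is 41,860 × $68.26 = $2,857,363.60.
Subtracting fixed costs: EBIT = $2,857,363.60 − $2,008,800 = $848,563.60.
After interest of $103,824.00, pre-tax earnings = $744,739.60.
DCL = total CM / (EBIT − I) = $2,857,363.60 / $744,739.60 = 3.8367.
%ΔEPS = DCL × %ΔSales = 3.8367 × -16.0% = -61.4%.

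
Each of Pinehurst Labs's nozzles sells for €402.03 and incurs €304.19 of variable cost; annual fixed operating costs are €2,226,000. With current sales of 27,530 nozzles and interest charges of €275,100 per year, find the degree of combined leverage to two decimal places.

Total contribution margin = 27,530 × €97.84 = €2,693,535.20.
Subtracting fixed costs: EBIT = €2,693,535.20 − €2,226,000 = €467,535.20. Interest = €275,100.00.
DOL = €2,693,535.20 ÷ €467,535.20 = 5.7611; DFL = €467,535.20 ÷ €192,435.20 = 2.4296.
DCL = DOL × DFL = 5.7611 × 2.4296 = 13.9972.

14.00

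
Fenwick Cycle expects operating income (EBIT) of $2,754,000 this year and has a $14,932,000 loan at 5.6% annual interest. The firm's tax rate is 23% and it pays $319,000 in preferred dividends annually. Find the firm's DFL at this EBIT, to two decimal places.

Interest = $836,192.00.
Pre-tax preferred-dividend burden = $319,000 ÷ (1 − 0.23) = $414,285.71.
DFL = EBIT ÷ [EBIT − I − D_p/(1−t)] = $2,754,000 ÷ [$2,754,000 − $836,192.00 − $414,285.71] = $2,754,000 ÷ $1,503,522.29 = 1.8317.

1.83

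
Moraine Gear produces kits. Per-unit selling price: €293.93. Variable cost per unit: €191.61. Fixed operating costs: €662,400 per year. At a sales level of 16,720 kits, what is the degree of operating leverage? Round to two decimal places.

1.63

At 16,720 units, contribution = 16,720 × €102.32 = €1,710,790.40.
EBIT = €1,710,790.40 − €662,400 = €1,048,390.40.
DOL = contribution ÷ EBIT = €1,710,790.40 ÷ €1,048,390.40 = 1.6318.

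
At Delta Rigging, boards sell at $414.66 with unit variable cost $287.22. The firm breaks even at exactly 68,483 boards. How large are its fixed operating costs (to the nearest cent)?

Contribution margin per unit = $414.66 − $287.22 = $127.44.
Fixed costs = break-even units × CM = 68,483 × $127.44 = $8,727,473.52.

$8,727,473.52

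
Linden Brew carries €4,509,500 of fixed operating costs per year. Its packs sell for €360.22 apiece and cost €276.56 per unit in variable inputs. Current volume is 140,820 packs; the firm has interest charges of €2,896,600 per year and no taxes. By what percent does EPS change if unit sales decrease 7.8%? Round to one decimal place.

-21.0%

At 140,820 units, contribution = 140,820 × €83.66 = €11,781,001.20.
EBIT = €11,781,001.20 − €4,509,500 = €7,271,501.20.
After interest of €2,896,600.00, pre-tax earnings = €4,374,901.20.
DCL = total CM / (EBIT − I) = €11,781,001.20 / €4,374,901.20 = 2.6929.
EPS therefore changes by 2.6929 × (-7.8%) = -21.0%.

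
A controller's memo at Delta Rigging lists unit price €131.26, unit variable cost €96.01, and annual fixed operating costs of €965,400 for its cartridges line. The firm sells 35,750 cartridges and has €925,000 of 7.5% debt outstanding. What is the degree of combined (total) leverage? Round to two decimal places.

At 35,750 units, contribution = 35,750 × €35.25 = €1,260,187.50.
Operating income = contribution − fixed costs = €1,260,187.50 − €965,400 = €294,787.50. Interest = €69,375.00, so EBIT − I = €225,412.50.
Degree of total leverage = total CM / (EBIT − interest) = €1,260,187.50 / €225,412.50 = 5.5906.

5.59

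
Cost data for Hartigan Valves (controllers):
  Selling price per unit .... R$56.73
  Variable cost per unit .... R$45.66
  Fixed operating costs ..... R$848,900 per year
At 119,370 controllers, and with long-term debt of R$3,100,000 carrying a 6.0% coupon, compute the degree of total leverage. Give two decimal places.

4.61

At 119,370 units, contribution = 119,370 × R$11.07 = R$1,321,425.90.
Operating income = contribution − fixed costs = R$1,321,425.90 − R$848,900 = R$472,525.90. Interest = R$186,000.00.
DOL = R$1,321,425.90 ÷ R$472,525.90 = 2.7965; DFL = R$472,525.90 ÷ R$286,525.90 = 1.6492.
Combined leverage = 2.7965 × 1.6492 = 4.6120.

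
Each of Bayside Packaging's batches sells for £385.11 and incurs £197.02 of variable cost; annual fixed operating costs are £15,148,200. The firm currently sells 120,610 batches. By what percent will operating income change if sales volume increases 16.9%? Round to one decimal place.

+50.9%

At 120,610 units, contribution = 120,610 × £188.09 = £22,685,534.90.
Operating income = contribution − fixed costs = £22,685,534.90 − £15,148,200 = £7,537,334.90.
DOL = contribution ÷ EBIT = £22,685,534.90 ÷ £7,537,334.90 = 3.0098.
%ΔEBIT = DOL × %ΔSales = 3.0098 × +16.9% = +50.9%.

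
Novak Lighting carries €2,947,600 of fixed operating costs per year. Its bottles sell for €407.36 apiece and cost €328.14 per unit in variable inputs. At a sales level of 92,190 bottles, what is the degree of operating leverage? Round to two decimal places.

1.68

Total contribution margin = 92,190 × €79.22 = €7,303,291.80.
Subtracting fixed costs: EBIT = €7,303,291.80 − €2,947,600 = €4,355,691.80.
DOL = contribution ÷ EBIT = €7,303,291.80 ÷ €4,355,691.80 = 1.6767.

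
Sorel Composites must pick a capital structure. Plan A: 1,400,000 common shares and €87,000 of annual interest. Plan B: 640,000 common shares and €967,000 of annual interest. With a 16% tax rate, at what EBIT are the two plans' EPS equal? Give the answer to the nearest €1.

At indifference, (EBIT − 87,000)(1 − t)/1,400,000 = (EBIT − 967,000)(1 − t)/640,000.
Cancelling (1 − t) and cross-multiplying: 640,000·(EBIT − 87,000) = 1,400,000·(EBIT − 967,000).
Solving, EBIT = (967,000·1,400,000 − 87,000·640,000) / (1,400,000 − 640,000) = 1,298,120,000,000 / 760,000 = 1,708,052.63.

€1,708,053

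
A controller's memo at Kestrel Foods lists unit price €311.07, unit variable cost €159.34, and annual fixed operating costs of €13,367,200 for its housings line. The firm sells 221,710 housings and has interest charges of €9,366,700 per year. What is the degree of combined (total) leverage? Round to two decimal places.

3.08

Contribution at this volume is 221,710 × €151.73 = €33,640,058.30.
Operating income = contribution − fixed costs = €33,640,058.30 − €13,367,200 = €20,272,858.30. Interest = €9,366,700.00, so EBIT − I = €10,906,158.30.
Degree of total leverage = total CM / (EBIT − interest) = €33,640,058.30 / €10,906,158.30 = 3.0845.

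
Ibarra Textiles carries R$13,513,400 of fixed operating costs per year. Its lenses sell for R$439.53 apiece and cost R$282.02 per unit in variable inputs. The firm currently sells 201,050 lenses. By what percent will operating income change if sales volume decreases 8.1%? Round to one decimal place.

At 201,050 units, contribution = 201,050 × R$157.51 = R$31,667,385.50.
Operating income = contribution − fixed costs = R$31,667,385.50 − R$13,513,400 = R$18,153,985.50.
DOL = contribution ÷ EBIT = R$31,667,385.50 ÷ R$18,153,985.50 = 1.7444.
Operating income changes by 1.7444 × -8.1% = -14.1%.

-14.1%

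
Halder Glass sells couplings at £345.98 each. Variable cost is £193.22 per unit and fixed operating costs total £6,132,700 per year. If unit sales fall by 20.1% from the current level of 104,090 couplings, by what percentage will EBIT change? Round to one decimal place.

Contribution at this volume is 104,090 × £152.76 = £15,900,788.40.
Operating income = contribution − fixed costs = £15,900,788.40 − £6,132,700 = £9,768,088.40.
Degree of operating leverage = £15,900,788.40 / £9,768,088.40 = 1.6278.
Operating income changes by 1.6278 × -20.1% = -32.7%.

-32.7%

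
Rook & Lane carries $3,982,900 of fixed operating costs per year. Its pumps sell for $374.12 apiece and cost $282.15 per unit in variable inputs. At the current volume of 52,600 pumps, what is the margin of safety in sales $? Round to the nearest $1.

$3,476,879

Contribution margin per unit = $374.12 − $282.15 = $91.97. Break-even units = $3,982,900 ÷ $91.97 = 43,306.51; break-even revenue = 43,306.51 × $374.12 = $16,201,832.64.
Current sales = 52,600 × $374.12 = $19,678,712.00.
Margin of safety = $19,678,712.00 − $16,201,832.64 = $3,476,879.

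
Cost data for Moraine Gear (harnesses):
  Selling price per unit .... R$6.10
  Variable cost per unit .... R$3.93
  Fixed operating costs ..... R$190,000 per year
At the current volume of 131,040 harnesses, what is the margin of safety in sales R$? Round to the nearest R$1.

R$265,243

Each unit contributes R$6.10 − R$3.93 = R$2.17. Break-even units = R$190,000 ÷ R$2.17 = 87,557.60; break-even revenue = 87,557.60 × R$6.10 = R$534,101.38.
Current sales = 131,040 × R$6.10 = R$799,344.00.
Margin of safety = R$799,344.00 − R$534,101.38 = R$265,243.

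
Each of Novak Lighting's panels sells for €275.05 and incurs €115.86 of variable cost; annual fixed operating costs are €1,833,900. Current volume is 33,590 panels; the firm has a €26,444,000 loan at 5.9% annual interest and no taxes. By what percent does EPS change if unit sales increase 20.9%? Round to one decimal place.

Contribution at this volume is 33,590 × €159.19 = €5,347,192.10.
Operating income = contribution − fixed costs = €5,347,192.10 − €1,833,900 = €3,513,292.10.
Interest = €1,560,196.00, so EBIT − I = €1,953,096.10.
Degree of combined leverage = contribution ÷ (EBIT − I) = €5,347,192.10 ÷ €1,953,096.10 = 2.7378.
%ΔEPS = DCL × %ΔSales = 2.7378 × +20.9% = +57.2%.

+57.2%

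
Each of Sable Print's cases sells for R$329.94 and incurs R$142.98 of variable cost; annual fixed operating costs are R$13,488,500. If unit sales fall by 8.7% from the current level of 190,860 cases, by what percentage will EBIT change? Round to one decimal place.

-14.0%

At 190,860 units, contribution = 190,860 × R$186.96 = R$35,683,185.60.
Operating income = contribution − fixed costs = R$35,683,185.60 − R$13,488,500 = R$22,194,685.60.
Degree of operating leverage = R$35,683,185.60 / R$22,194,685.60 = 1.6077.
%ΔEBIT = DOL × %ΔSales = 1.6077 × -8.7% = -14.0%.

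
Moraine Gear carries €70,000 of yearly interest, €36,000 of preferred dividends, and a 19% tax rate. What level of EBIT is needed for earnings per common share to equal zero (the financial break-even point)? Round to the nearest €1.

€114,444

Grossing the preferred dividend up to pre-tax terms: €36,000 / (1 − 0.19) = €44,444.44.
Financial break-even EBIT = interest + D_p ÷ (1 − t) = €70,000 + €44,444.44 = €114,444.44.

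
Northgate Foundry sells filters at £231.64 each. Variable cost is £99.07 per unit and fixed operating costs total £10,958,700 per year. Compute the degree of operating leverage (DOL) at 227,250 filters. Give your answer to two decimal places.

At 227,250 units, contribution = 227,250 × £132.57 = £30,126,532.50.
EBIT = £30,126,532.50 − £10,958,700 = £19,167,832.50.
DOL = contribution ÷ EBIT = £30,126,532.50 ÷ £19,167,832.50 = 1.5717.

1.57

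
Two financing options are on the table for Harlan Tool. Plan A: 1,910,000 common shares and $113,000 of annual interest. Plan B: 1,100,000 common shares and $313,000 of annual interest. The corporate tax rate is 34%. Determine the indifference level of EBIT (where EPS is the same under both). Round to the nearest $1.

$584,605

At indifference, (EBIT − 113,000)(1 − t)/1,910,000 = (EBIT − 313,000)(1 − t)/1,100,000.
Cancelling (1 − t) and cross-multiplying: 1,100,000·(EBIT − 113,000) = 1,910,000·(EBIT − 313,000).
Solving, EBIT = (313,000·1,910,000 − 113,000·1,100,000) / (1,910,000 − 1,100,000) = 473,530,000,000 / 810,000 = 584,604.94.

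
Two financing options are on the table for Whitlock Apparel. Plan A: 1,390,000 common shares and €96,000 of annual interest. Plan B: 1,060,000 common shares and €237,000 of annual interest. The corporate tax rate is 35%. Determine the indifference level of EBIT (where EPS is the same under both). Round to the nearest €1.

At indifference, (EBIT − 96,000)(1 − t)/1,390,000 = (EBIT − 237,000)(1 − t)/1,060,000.
Cancelling (1 − t) and cross-multiplying: 1,060,000·(EBIT − 96,000) = 1,390,000·(EBIT − 237,000).
Solving, EBIT = (237,000·1,390,000 − 96,000·1,060,000) / (1,390,000 − 1,060,000) = 227,670,000,000 / 330,000 = 689,909.09.

€689,909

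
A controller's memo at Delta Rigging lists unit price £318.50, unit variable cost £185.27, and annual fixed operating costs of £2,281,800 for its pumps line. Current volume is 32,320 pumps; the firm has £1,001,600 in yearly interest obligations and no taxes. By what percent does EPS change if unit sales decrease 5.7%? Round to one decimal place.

Contribution at this volume is 32,320 × £133.23 = £4,305,993.60.
Operating income = contribution − fixed costs = £4,305,993.60 − £2,281,800 = £2,024,193.60.
After interest of £1,001,600.00, pre-tax earnings = £1,022,593.60.
DCL = total CM / (EBIT − I) = £4,305,993.60 / £1,022,593.60 = 4.2109.
EPS therefore changes by 4.2109 × (-5.7%) = -24.0%.

-24.0%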